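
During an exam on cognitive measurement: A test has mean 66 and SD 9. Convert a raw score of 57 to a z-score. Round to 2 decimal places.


z = (X - mu) / sigma
= (57 - 66) / 9
= -9 / 9
= -1.00


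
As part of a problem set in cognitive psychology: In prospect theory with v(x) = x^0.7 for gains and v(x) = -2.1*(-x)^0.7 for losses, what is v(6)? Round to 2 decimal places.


Since x = 6 >= 0, use v(x) = x^0.7
6^0.7 = 3.5051
v(6) = 3.51


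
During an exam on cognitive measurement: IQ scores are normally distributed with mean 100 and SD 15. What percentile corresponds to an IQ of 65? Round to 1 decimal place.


z = (IQ - mean) / SD
z = (65 - 100) / 15 = -2.3333
Percentile = Phi(-2.3333) * 100
Phi(-2.3333) = 0.009816
= 1.0


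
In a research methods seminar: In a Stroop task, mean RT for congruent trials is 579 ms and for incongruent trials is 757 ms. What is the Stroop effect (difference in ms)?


Stroop effect = RT(incongruent) - RT(congruent)
= 757 - 579
= 178 ms


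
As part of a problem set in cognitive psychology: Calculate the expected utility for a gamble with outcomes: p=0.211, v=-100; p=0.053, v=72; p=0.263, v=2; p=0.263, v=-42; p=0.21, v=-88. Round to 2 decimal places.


EU = sum(p_i * v_i)
0.211 * -100 = -21.1
0.053 * 72 = 3.816
0.263 * 2 = 0.526
0.263 * -42 = -11.046
0.21 * -88 = -18.48
EU = -21.1 + 3.816 + 0.526 + -11.046 + -18.48
= -46.28


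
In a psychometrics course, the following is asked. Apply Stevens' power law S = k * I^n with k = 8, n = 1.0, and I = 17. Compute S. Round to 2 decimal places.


S = 8 * 17^1.0
17^1.0 = 17.0
S = 8 * 17.0
= 136.00


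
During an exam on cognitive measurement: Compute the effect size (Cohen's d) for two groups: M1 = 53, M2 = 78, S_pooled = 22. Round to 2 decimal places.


Cohen's d = (M1 - M2) / S_pooled
= (53 - 78) / 22
= -25 / 22
= -1.14


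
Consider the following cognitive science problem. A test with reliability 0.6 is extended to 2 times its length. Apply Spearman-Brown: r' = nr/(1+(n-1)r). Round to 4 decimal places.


r_new = n*r / (1 + (n-1)*r)
Numerator = 2 * 0.6 = 1.2
Denominator = 1 + 1 * 0.6 = 1.6
r_new = 1.2 / 1.6
= 0.7500


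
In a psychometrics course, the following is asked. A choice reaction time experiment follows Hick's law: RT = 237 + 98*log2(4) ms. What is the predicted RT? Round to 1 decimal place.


RT = 237 + 98 * log2(4)
log2(4) = 2.0
RT = 237 + 98 * 2.0
= 237 + 196.0
= 433.0 ms


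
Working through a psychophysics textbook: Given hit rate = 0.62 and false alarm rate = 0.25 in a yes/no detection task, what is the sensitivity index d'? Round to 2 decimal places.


d' = z(HR) - z(FAR)
z(0.62) = 0.3055
z(0.25) = -0.6745
d' = 0.3055 - -0.6745
= 0.98


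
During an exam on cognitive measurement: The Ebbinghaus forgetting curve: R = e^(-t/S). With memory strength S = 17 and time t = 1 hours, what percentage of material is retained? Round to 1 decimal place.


R = e^(-t/S)
-t/S = -1/17 = -0.058824
R = e^(-0.058824) = 0.942873
Percentage = 0.942873 * 100
= 94.3


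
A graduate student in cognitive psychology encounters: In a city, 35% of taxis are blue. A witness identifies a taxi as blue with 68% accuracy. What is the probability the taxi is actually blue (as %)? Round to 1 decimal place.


P(blue | says blue) = P(says blue | blue)*P(blue) / [P(says blue | blue)*P(blue) + P(says blue | not blue)*P(not blue)]
Numerator = 0.68 * 0.35 = 0.238
False identification = 0.32 * 0.65 = 0.208
P = 0.238 / (0.238 + 0.208)
= 0.238 / 0.446
As percentage = 53.4


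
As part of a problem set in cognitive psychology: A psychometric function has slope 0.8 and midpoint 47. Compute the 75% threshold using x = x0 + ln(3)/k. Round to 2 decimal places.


At P = 0.75: 0.75 = 1/(1 + e^(-k*(x-x0)))
Solving: e^(-k*(x-x0)) = 1/3
x = x0 + ln(3)/k
ln(3) = 1.0986
x = 47 + 1.0986/0.8
= 47 + 1.3732
= 48.37


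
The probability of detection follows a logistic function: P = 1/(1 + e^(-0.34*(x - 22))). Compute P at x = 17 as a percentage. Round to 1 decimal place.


P(x) = 1/(1 + e^(-0.34*(17 - 22)))
Exponent = -0.34 * -5 = 1.7
e^(1.7) = 5.473947
P = 1/(1 + 5.473947) = 0.154465
Percentage = 15.4


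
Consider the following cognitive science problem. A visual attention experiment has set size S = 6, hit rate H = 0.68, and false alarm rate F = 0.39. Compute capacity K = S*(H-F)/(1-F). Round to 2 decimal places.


K = S * (H - F) / (1 - F)
H - F = 0.29
1 - F = 0.61
K = 6 * 0.29 / 0.61
= 2.85


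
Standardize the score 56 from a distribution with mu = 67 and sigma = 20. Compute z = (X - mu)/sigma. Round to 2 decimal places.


z = (X - mu) / sigma
= (56 - 67) / 20
= -11 / 20
= -0.55


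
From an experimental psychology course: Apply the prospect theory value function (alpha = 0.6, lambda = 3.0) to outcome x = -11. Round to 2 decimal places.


Since x = -11 < 0, use v(x) = -lambda*(-x)^alpha
(-x) = 11
11^0.6 = 4.2154
v(-11) = -3.0 * 4.2154
= -12.65


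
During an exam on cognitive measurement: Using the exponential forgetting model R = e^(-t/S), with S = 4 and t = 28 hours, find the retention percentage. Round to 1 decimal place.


R = e^(-t/S)
-t/S = -28/4 = -7.0
R = e^(-7.0) = 0.000912
Percentage = 0.000912 * 100
= 0.1


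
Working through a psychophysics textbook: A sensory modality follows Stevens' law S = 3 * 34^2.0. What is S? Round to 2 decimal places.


S = 3 * 34^2.0
34^2.0 = 1156.0
S = 3 * 1156.0
= 3468.00


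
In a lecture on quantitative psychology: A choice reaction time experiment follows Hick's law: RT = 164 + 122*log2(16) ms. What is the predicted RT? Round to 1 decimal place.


RT = 164 + 122 * log2(16)
log2(16) = 4.0
RT = 164 + 122 * 4.0
= 164 + 488.0
= 652.0 ms


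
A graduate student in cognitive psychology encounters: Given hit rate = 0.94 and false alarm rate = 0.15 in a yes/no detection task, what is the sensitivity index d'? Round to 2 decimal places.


d' = z(HR) - z(FAR)
z(0.94) = 1.5548
z(0.15) = -1.0364
d' = 1.5548 - -1.0364
= 2.59


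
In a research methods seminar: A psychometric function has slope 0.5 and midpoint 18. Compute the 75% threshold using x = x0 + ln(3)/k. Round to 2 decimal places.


At P = 0.75: 0.75 = 1/(1 + e^(-k*(x-x0)))
Solving: e^(-k*(x-x0)) = 1/3
x = x0 + ln(3)/k
ln(3) = 1.0986
x = 18 + 1.0986/0.5
= 18 + 2.1972
= 20.20


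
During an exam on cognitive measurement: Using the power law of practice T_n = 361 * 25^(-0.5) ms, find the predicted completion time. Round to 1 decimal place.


T_n = 361 * 25^(-0.5)
25^(-0.5) = 0.2
T_n = 361 * 0.2
= 72.2 ms


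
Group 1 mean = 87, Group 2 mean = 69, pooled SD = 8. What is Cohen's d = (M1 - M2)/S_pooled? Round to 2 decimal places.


Cohen's d = (M1 - M2) / S_pooled
= (87 - 69) / 8
= 18 / 8
= 2.25


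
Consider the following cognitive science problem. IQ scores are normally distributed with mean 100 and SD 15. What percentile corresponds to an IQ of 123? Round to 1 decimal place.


z = (IQ - mean) / SD
z = (123 - 100) / 15 = 1.5333
Percentile = Phi(1.5333) * 100
Phi(1.5333) = 0.937399
= 93.7


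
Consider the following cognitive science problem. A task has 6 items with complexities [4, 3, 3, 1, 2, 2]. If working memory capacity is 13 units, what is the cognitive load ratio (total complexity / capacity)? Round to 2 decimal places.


Total complexity = 4 + 3 + 3 + 1 + 2 + 2 = 15
Load = total / capacity = 15 / 13
= 1.15


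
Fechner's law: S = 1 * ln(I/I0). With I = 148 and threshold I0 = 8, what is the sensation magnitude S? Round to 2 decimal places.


S = 1 * ln(148/8)
I/I0 = 18.5
ln(18.5) = 2.9178
S = 1 * 2.9178
= 2.92


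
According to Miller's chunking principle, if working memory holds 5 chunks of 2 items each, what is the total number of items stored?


Total items = chunks * items_per_chunk
= 5 * 2
= 10


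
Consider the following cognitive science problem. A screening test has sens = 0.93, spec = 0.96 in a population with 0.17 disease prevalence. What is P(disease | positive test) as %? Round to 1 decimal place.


PPV = (sens * prev) / (sens * prev + (1-spec) * (1-prev))
Numerator = 0.93 * 0.17 = 0.1581
P(positive and no disease) = (1 - spec) * (1 - prev) = (1 - 0.96) * (1 - 0.17) = 0.0332
Denominator = 0.1581 + 0.0332 = 0.1913
PPV = 0.1581 / 0.1913 = 0.826451
As percentage = 82.6


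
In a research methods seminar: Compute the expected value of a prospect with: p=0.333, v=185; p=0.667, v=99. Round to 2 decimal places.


EU = sum(p_i * v_i)
0.333 * 185 = 61.605
0.667 * 99 = 66.033
EU = 61.605 + 66.033
= 127.64


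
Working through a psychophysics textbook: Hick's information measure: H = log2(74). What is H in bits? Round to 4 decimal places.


H = log2(n)
H = log2(74)
= 6.2095


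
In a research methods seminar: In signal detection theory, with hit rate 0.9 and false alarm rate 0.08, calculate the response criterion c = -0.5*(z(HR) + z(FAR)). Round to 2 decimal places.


c = -0.5 * (z(HR) + z(FAR))
z(0.9) = 1.2816
z(0.08) = -1.4051
c = -0.5 * (1.2816 + -1.4051)
= -0.5 * -0.1235
= 0.06


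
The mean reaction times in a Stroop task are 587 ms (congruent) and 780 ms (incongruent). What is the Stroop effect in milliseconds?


Stroop effect = RT(incongruent) - RT(congruent)
= 780 - 587
= 193 ms


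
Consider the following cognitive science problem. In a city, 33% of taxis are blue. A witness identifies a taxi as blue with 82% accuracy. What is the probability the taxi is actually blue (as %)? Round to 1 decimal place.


P(blue | says blue) = P(says blue | blue)*P(blue) / [P(says blue | blue)*P(blue) + P(says blue | not blue)*P(not blue)]
Numerator = 0.82 * 0.33 = 0.2706
False identification = 0.18 * 0.67 = 0.1206
P = 0.2706 / (0.2706 + 0.1206)
= 0.2706 / 0.3912
As percentage = 69.2


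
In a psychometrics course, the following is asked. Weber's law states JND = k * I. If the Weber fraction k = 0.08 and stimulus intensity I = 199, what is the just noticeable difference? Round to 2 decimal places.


JND = k * I
JND = 0.08 * 199
= 15.92


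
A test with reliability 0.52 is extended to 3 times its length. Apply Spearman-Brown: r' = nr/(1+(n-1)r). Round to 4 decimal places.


r_new = n*r / (1 + (n-1)*r)
Numerator = 3 * 0.52 = 1.56
Denominator = 1 + 2 * 0.52 = 2.04
r_new = 1.56 / 2.04
= 0.7647


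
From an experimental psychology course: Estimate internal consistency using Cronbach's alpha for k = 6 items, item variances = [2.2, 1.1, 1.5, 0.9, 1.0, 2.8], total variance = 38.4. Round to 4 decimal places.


alpha = (k/(k-1)) * (1 - sum(s_i^2)/s_total^2)
sum(item variances) = 9.5
k/(k-1) = 6/5 = 1.2
1 - 9.5/38.4 = 1 - 0.247396 = 0.752604
alpha = 1.2 * 0.752604
= 0.9031


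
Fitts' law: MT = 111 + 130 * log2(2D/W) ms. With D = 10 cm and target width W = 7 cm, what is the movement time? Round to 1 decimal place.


MT = 111 + 130 * log2(2*10/7)
2D/W = 2.857143
log2(2.857143) = 1.5146
MT = 111 + 130 * 1.5146
= 307.9 ms


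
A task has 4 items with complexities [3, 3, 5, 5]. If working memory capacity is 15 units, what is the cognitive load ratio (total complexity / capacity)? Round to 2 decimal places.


Total complexity = 3 + 3 + 5 + 5 = 16
Load = total / capacity = 16 / 15
= 1.07


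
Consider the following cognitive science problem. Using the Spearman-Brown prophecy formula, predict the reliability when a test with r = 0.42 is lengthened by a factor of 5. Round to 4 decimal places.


r_new = n*r / (1 + (n-1)*r)
Numerator = 5 * 0.42 = 2.1
Denominator = 1 + 4 * 0.42 = 2.68
r_new = 2.1 / 2.68
= 0.7836


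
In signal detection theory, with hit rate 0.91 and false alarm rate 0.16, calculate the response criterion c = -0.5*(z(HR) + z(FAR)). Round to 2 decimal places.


c = -0.5 * (z(HR) + z(FAR))
z(0.91) = 1.3408
z(0.16) = -0.9945
c = -0.5 * (1.3408 + -0.9945)
= -0.5 * 0.3463
= -0.17


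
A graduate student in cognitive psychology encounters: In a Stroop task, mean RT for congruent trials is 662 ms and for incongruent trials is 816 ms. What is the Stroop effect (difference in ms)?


Stroop effect = RT(incongruent) - RT(congruent)
= 816 - 662
= 154 ms


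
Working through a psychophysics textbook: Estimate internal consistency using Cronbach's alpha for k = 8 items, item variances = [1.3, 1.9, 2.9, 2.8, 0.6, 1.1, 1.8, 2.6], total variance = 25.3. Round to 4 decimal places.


alpha = (k/(k-1)) * (1 - sum(s_i^2)/s_total^2)
sum(item variances) = 15.0
k/(k-1) = 8/7 = 1.142857
1 - 15.0/25.3 = 1 - 0.592885 = 0.407115
alpha = 1.142857 * 0.407115
= 0.4653


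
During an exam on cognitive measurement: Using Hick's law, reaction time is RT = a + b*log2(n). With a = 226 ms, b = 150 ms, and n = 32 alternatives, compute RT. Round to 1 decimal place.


RT = 226 + 150 * log2(32)
log2(32) = 5.0
RT = 226 + 150 * 5.0
= 226 + 750.0
= 976.0 ms


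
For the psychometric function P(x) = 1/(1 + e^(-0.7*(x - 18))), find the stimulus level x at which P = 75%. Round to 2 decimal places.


At P = 0.75: 0.75 = 1/(1 + e^(-k*(x-x0)))
Solving: e^(-k*(x-x0)) = 1/3
x = x0 + ln(3)/k
ln(3) = 1.0986
x = 18 + 1.0986/0.7
= 18 + 1.5694
= 19.57


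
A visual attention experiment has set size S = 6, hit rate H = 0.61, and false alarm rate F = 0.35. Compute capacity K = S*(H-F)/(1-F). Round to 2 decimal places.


K = S * (H - F) / (1 - F)
H - F = 0.26
1 - F = 0.65
K = 6 * 0.26 / 0.65
= 2.40


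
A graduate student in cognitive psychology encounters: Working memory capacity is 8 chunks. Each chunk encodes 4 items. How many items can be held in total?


Total items = chunks * items_per_chunk
= 8 * 4
= 32


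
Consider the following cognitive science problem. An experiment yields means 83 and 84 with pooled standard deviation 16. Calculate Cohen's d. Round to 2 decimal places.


Cohen's d = (M1 - M2) / S_pooled
= (83 - 84) / 16
= -1 / 16
= -0.06


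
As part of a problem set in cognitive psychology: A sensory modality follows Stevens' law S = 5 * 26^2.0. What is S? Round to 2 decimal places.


S = 5 * 26^2.0
26^2.0 = 676.0
S = 5 * 676.0
= 3380.00


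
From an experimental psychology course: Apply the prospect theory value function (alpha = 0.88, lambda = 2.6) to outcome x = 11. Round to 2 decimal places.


Since x = 11 >= 0, use v(x) = x^0.88
11^0.88 = 8.2495
v(11) = 8.25


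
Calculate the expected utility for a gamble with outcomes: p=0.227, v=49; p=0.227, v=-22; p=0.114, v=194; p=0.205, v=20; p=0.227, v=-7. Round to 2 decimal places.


EU = sum(p_i * v_i)
0.227 * 49 = 11.123
0.227 * -22 = -4.994
0.114 * 194 = 22.116
0.205 * 20 = 4.1
0.227 * -7 = -1.589
EU = 11.123 + -4.994 + 22.116 + 4.1 + -1.589
= 30.76


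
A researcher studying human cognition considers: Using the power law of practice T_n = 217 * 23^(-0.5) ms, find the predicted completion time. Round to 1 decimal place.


T_n = 217 * 23^(-0.5)
23^(-0.5) = 0.208514
T_n = 217 * 0.208514
= 45.2 ms


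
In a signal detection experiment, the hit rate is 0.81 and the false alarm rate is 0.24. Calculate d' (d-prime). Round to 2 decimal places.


d' = z(HR) - z(FAR)
z(0.81) = 0.8779
z(0.24) = -0.7063
d' = 0.8779 - -0.7063
= 1.58


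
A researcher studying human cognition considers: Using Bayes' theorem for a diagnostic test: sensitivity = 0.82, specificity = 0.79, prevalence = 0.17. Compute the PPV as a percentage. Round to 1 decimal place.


PPV = (sens * prev) / (sens * prev + (1-spec) * (1-prev))
Numerator = 0.82 * 0.17 = 0.1394
P(positive and no disease) = (1 - spec) * (1 - prev) = (1 - 0.79) * (1 - 0.17) = 0.1743
Denominator = 0.1394 + 0.1743 = 0.3137
PPV = 0.1394 / 0.3137 = 0.444374
As percentage = 44.4


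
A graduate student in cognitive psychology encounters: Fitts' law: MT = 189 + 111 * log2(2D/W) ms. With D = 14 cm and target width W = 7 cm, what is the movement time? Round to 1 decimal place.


MT = 189 + 111 * log2(2*14/7)
2D/W = 4.0
log2(4.0) = 2.0
MT = 189 + 111 * 2.0
= 411.0 ms


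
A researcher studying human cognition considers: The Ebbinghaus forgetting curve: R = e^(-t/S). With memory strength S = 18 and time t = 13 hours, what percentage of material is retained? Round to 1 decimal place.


R = e^(-t/S)
-t/S = -13/18 = -0.722222
R = e^(-0.722222) = 0.485672
Percentage = 0.485672 * 100
= 48.6


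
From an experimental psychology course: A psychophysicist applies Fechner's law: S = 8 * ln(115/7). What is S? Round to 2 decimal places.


S = 8 * ln(115/7)
I/I0 = 16.428571
ln(16.428571) = 2.799
S = 8 * 2.799
= 22.39


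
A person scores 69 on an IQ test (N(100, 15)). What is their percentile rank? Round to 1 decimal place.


z = (IQ - mean) / SD
z = (69 - 100) / 15 = -2.0667
Percentile = Phi(-2.0667) * 100
Phi(-2.0667) = 0.019381
= 1.9


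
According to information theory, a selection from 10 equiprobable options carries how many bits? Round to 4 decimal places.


H = log2(n)
H = log2(10)
= 3.3219


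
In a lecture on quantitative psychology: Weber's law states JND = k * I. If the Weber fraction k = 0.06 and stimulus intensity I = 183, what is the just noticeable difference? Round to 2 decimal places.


JND = k * I
JND = 0.06 * 183
= 10.98


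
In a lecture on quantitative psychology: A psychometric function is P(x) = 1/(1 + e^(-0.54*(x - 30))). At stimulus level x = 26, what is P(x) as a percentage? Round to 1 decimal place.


P(x) = 1/(1 + e^(-0.54*(26 - 30)))
Exponent = -0.54 * -4 = 2.16
e^(2.16) = 8.671138
P = 1/(1 + 8.671138) = 0.1034
Percentage = 10.3


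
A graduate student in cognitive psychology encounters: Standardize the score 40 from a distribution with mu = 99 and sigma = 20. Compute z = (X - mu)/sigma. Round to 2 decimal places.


z = (X - mu) / sigma
= (40 - 99) / 20
= -59 / 20
= -2.95


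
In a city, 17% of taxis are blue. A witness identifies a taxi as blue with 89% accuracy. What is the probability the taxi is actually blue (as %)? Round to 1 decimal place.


P(blue | says blue) = P(says blue | blue)*P(blue) / [P(says blue | blue)*P(blue) + P(says blue | not blue)*P(not blue)]
Numerator = 0.89 * 0.17 = 0.1513
False identification = 0.11 * 0.83 = 0.0913
P = 0.1513 / (0.1513 + 0.0913)
= 0.1513 / 0.2426
As percentage = 62.4


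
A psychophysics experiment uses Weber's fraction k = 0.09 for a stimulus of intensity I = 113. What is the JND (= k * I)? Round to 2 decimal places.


JND = k * I
JND = 0.09 * 113
= 10.17


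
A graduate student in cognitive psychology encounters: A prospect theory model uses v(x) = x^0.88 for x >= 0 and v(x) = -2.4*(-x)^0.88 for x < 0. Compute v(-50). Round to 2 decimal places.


Since x = -50 < 0, use v(x) = -lambda*(-x)^alpha
(-x) = 50
50^0.88 = 31.2675
v(-50) = -2.4 * 31.2675
= -75.04


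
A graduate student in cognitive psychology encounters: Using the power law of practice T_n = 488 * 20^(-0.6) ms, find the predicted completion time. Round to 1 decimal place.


T_n = 488 * 20^(-0.6)
20^(-0.6) = 0.165723
T_n = 488 * 0.165723
= 80.9 ms


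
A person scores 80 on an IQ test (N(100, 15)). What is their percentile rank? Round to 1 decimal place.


z = (IQ - mean) / SD
z = (80 - 100) / 15 = -1.3333
Percentile = Phi(-1.3333) * 100
Phi(-1.3333) = 0.091217
= 9.1


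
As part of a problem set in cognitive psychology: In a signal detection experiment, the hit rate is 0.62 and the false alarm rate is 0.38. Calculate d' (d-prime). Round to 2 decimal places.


d' = z(HR) - z(FAR)
z(0.62) = 0.3055
z(0.38) = -0.3055
d' = 0.3055 - -0.3055
= 0.61


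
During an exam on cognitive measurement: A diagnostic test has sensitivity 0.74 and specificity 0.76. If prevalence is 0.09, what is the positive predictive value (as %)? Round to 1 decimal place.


PPV = (sens * prev) / (sens * prev + (1-spec) * (1-prev))
Numerator = 0.74 * 0.09 = 0.0666
P(positive and no disease) = (1 - spec) * (1 - prev) = (1 - 0.76) * (1 - 0.09) = 0.2184
Denominator = 0.0666 + 0.2184 = 0.285
PPV = 0.0666 / 0.285 = 0.233684
As percentage = 23.4


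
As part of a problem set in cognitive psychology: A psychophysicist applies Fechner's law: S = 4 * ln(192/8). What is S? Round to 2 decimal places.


S = 4 * ln(192/8)
I/I0 = 24.0
ln(24.0) = 3.1781
S = 4 * 3.1781
= 12.71


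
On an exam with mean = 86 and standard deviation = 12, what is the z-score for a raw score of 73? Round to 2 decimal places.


z = (X - mu) / sigma
= (73 - 86) / 12
= -13 / 12
= -1.08


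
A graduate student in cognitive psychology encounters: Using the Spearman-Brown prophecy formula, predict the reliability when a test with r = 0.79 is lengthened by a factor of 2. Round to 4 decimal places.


r_new = n*r / (1 + (n-1)*r)
Numerator = 2 * 0.79 = 1.58
Denominator = 1 + 1 * 0.79 = 1.79
r_new = 1.58 / 1.79
= 0.8827


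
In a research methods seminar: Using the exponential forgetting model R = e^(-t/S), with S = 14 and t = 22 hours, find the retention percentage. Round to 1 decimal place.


R = e^(-t/S)
-t/S = -22/14 = -1.571429
R = e^(-1.571429) = 0.207748
Percentage = 0.207748 * 100
= 20.8


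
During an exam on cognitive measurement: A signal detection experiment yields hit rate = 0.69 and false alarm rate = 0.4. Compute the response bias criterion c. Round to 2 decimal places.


c = -0.5 * (z(HR) + z(FAR))
z(0.69) = 0.4959
z(0.4) = -0.2533
c = -0.5 * (0.4959 + -0.2533)
= -0.5 * 0.2426
= -0.12


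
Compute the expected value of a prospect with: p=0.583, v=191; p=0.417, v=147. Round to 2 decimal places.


EU = sum(p_i * v_i)
0.583 * 191 = 111.353
0.417 * 147 = 61.299
EU = 111.353 + 61.299
= 172.65


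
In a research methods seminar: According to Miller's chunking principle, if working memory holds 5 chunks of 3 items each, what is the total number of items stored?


Total items = chunks * items_per_chunk
= 5 * 3
= 15


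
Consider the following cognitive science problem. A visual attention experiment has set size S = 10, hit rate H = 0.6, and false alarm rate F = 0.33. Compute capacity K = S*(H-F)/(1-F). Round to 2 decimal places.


K = S * (H - F) / (1 - F)
H - F = 0.27
1 - F = 0.67
K = 10 * 0.27 / 0.67
= 4.03


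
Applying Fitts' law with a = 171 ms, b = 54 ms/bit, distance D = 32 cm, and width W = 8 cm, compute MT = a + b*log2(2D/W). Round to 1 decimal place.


MT = 171 + 54 * log2(2*32/8)
2D/W = 8.0
log2(8.0) = 3.0
MT = 171 + 54 * 3.0
= 333.0 ms


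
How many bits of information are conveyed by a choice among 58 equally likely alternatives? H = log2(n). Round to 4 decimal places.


H = log2(n)
H = log2(58)
= 5.8580


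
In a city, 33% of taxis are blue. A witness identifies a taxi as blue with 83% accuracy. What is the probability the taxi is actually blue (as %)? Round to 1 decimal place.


P(blue | says blue) = P(says blue | blue)*P(blue) / [P(says blue | blue)*P(blue) + P(says blue | not blue)*P(not blue)]
Numerator = 0.83 * 0.33 = 0.2739
False identification = 0.17 * 0.67 = 0.1139
P = 0.2739 / (0.2739 + 0.1139)
= 0.2739 / 0.3878
As percentage = 70.6


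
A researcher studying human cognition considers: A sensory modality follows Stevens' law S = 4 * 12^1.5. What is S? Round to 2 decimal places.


S = 4 * 12^1.5
12^1.5 = 41.5692
S = 4 * 41.5692
= 166.28


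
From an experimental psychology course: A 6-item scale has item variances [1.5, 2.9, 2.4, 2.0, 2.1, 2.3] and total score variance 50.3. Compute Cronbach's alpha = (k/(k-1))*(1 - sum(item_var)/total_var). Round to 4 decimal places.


alpha = (k/(k-1)) * (1 - sum(s_i^2)/s_total^2)
sum(item variances) = 13.2
k/(k-1) = 6/5 = 1.2
1 - 13.2/50.3 = 1 - 0.262425 = 0.737575
alpha = 1.2 * 0.737575
= 0.8851


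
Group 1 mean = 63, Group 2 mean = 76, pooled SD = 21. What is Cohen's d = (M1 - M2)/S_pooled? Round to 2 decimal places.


Cohen's d = (M1 - M2) / S_pooled
= (63 - 76) / 21
= -13 / 21
= -0.62


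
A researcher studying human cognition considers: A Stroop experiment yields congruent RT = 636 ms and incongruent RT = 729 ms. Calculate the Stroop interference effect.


Stroop effect = RT(incongruent) - RT(congruent)
= 729 - 636
= 93 ms


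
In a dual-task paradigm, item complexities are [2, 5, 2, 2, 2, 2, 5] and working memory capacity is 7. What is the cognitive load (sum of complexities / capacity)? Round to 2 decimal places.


Total complexity = 2 + 5 + 2 + 2 + 2 + 2 + 5 = 20
Load = total / capacity = 20 / 7
= 2.86


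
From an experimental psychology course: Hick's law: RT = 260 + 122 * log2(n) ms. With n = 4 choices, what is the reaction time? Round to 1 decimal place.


RT = 260 + 122 * log2(4)
log2(4) = 2.0
RT = 260 + 122 * 2.0
= 260 + 244.0
= 504.0 ms


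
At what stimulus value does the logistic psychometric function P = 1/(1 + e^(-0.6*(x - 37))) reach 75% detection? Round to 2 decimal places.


At P = 0.75: 0.75 = 1/(1 + e^(-k*(x-x0)))
Solving: e^(-k*(x-x0)) = 1/3
x = x0 + ln(3)/k
ln(3) = 1.0986
x = 37 + 1.0986/0.6
= 37 + 1.831
= 38.83


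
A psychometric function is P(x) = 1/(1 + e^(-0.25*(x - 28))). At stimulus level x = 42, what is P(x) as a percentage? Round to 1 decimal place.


P(x) = 1/(1 + e^(-0.25*(42 - 28)))
Exponent = -0.25 * 14 = -3.5
e^(-3.5) = 0.030197
P = 1/(1 + 0.030197) = 0.970688
Percentage = 97.1


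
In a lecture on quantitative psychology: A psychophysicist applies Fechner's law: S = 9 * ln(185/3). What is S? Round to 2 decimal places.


S = 9 * ln(185/3)
I/I0 = 61.666667
ln(61.666667) = 4.1217
S = 9 * 4.1217
= 37.10


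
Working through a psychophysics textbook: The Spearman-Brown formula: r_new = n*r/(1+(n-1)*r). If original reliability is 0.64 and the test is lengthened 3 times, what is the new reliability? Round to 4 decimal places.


r_new = n*r / (1 + (n-1)*r)
Numerator = 3 * 0.64 = 1.92
Denominator = 1 + 2 * 0.64 = 2.28
r_new = 1.92 / 2.28
= 0.8421


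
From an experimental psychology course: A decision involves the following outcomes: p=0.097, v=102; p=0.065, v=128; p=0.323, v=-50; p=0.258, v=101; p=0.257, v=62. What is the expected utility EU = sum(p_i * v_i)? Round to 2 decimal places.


EU = sum(p_i * v_i)
0.097 * 102 = 9.894
0.065 * 128 = 8.32
0.323 * -50 = -16.15
0.258 * 101 = 26.058
0.257 * 62 = 15.934
EU = 9.894 + 8.32 + -16.15 + 26.058 + 15.934
= 44.06


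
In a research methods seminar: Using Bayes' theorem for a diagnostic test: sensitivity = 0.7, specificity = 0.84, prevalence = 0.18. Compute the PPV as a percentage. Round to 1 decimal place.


PPV = (sens * prev) / (sens * prev + (1-spec) * (1-prev))
Numerator = 0.7 * 0.18 = 0.126
P(positive and no disease) = (1 - spec) * (1 - prev) = (1 - 0.84) * (1 - 0.18) = 0.1312
Denominator = 0.126 + 0.1312 = 0.2572
PPV = 0.126 / 0.2572 = 0.489891
As percentage = 49.0


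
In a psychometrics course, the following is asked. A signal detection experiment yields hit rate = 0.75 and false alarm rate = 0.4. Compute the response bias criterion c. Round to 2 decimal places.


c = -0.5 * (z(HR) + z(FAR))
z(0.75) = 0.6745
z(0.4) = -0.2533
c = -0.5 * (0.6745 + -0.2533)
= -0.5 * 0.4212
= -0.21


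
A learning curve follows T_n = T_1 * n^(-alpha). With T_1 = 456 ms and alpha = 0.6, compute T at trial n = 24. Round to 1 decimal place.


T_n = 456 * 24^(-0.6)
24^(-0.6) = 0.14855
T_n = 456 * 0.14855
= 67.7 ms


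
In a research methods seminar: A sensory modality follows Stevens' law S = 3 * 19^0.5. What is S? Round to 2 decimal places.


S = 3 * 19^0.5
19^0.5 = 4.3589
S = 3 * 4.3589
= 13.08


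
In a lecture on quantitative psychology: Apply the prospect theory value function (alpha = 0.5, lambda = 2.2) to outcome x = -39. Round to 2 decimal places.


Since x = -39 < 0, use v(x) = -lambda*(-x)^alpha
(-x) = 39
39^0.5 = 6.245
v(-39) = -2.2 * 6.245
= -13.74


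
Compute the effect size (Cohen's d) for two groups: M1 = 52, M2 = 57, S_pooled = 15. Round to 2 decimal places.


Cohen's d = (M1 - M2) / S_pooled
= (52 - 57) / 15
= -5 / 15
= -0.33


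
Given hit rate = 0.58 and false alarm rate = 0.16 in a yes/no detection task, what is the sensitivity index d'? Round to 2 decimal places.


d' = z(HR) - z(FAR)
z(0.58) = 0.2019
z(0.16) = -0.9945
d' = 0.2019 - -0.9945
= 1.20


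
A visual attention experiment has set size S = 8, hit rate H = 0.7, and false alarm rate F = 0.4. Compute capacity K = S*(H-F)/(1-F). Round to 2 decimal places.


K = S * (H - F) / (1 - F)
H - F = 0.3
1 - F = 0.6
K = 8 * 0.3 / 0.6
= 4.00


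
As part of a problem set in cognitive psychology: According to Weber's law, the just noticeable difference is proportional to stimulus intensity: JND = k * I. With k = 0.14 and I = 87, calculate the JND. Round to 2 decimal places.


JND = k * I
JND = 0.14 * 87
= 12.18


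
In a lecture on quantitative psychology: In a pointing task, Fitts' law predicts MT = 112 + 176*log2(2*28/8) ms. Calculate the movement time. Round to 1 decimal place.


MT = 112 + 176 * log2(2*28/8)
2D/W = 7.0
log2(7.0) = 2.8074
MT = 112 + 176 * 2.8074
= 606.1 ms


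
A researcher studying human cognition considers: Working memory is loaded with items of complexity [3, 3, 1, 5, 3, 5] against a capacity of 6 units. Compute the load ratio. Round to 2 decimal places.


Total complexity = 3 + 3 + 1 + 5 + 3 + 5 = 20
Load = total / capacity = 20 / 6
= 3.33


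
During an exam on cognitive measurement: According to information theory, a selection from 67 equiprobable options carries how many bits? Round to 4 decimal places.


H = log2(n)
H = log2(67)
= 6.0661


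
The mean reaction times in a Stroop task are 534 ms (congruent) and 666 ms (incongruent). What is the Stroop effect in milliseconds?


Stroop effect = RT(incongruent) - RT(congruent)
= 666 - 534
= 132 ms


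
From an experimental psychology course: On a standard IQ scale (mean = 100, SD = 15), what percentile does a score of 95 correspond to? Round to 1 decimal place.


z = (IQ - mean) / SD
z = (95 - 100) / 15 = -0.3333
Percentile = Phi(-0.3333) * 100
Phi(-0.3333) = 0.369454
= 36.9


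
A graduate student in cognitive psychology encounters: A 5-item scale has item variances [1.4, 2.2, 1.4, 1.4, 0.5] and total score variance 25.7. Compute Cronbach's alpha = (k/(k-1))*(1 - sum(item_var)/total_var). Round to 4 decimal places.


alpha = (k/(k-1)) * (1 - sum(s_i^2)/s_total^2)
sum(item variances) = 6.9
k/(k-1) = 5/4 = 1.25
1 - 6.9/25.7 = 1 - 0.268482 = 0.731518
alpha = 1.25 * 0.731518
= 0.9144


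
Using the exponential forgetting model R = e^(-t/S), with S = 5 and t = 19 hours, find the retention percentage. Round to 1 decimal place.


R = e^(-t/S)
-t/S = -19/5 = -3.8
R = e^(-3.8) = 0.022371
Percentage = 0.022371 * 100
= 2.2


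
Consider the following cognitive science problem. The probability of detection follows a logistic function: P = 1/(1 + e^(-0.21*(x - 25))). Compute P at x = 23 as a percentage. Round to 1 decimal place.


P(x) = 1/(1 + e^(-0.21*(23 - 25)))
Exponent = -0.21 * -2 = 0.42
e^(0.42) = 1.521962
P = 1/(1 + 1.521962) = 0.396517
Percentage = 39.7


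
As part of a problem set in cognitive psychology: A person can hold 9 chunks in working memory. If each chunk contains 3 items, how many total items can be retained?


Total items = chunks * items_per_chunk
= 9 * 3
= 27


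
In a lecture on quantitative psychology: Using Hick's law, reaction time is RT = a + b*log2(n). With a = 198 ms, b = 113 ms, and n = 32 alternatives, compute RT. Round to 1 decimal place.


RT = 198 + 113 * log2(32)
log2(32) = 5.0
RT = 198 + 113 * 5.0
= 198 + 565.0
= 763.0 ms


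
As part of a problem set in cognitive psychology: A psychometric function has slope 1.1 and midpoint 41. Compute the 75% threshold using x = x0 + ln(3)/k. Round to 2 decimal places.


At P = 0.75: 0.75 = 1/(1 + e^(-k*(x-x0)))
Solving: e^(-k*(x-x0)) = 1/3
x = x0 + ln(3)/k
ln(3) = 1.0986
x = 41 + 1.0986/1.1
= 41 + 0.9987
= 42.00


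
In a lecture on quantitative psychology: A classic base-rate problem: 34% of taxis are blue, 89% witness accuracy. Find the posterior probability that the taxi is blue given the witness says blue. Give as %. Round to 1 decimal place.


P(blue | says blue) = P(says blue | blue)*P(blue) / [P(says blue | blue)*P(blue) + P(says blue | not blue)*P(not blue)]
Numerator = 0.89 * 0.34 = 0.3026
False identification = 0.11 * 0.66 = 0.0726
P = 0.3026 / (0.3026 + 0.0726)
= 0.3026 / 0.3752
As percentage = 80.7


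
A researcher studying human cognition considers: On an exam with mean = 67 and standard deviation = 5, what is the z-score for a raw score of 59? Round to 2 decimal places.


z = (X - mu) / sigma
= (59 - 67) / 5
= -8 / 5
= -1.60


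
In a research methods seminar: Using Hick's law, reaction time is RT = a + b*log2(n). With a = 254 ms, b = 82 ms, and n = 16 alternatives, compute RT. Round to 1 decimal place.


RT = 254 + 82 * log2(16)
log2(16) = 4.0
RT = 254 + 82 * 4.0
= 254 + 328.0
= 582.0 ms


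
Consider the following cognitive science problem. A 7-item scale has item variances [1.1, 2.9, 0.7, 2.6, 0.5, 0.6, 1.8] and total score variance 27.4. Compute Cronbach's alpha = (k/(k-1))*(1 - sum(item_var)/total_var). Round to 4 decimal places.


alpha = (k/(k-1)) * (1 - sum(s_i^2)/s_total^2)
sum(item variances) = 10.2
k/(k-1) = 7/6 = 1.166667
1 - 10.2/27.4 = 1 - 0.372263 = 0.627737
alpha = 1.166667 * 0.627737
= 0.7324


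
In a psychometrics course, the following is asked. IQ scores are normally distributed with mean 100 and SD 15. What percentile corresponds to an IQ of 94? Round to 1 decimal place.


z = (IQ - mean) / SD
z = (94 - 100) / 15 = -0.4
Percentile = Phi(-0.4) * 100
Phi(-0.4) = 0.344578
= 34.5


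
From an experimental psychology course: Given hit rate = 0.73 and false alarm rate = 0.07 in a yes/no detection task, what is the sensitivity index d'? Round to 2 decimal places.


d' = z(HR) - z(FAR)
z(0.73) = 0.6128
z(0.07) = -1.4758
d' = 0.6128 - -1.4758
= 2.09


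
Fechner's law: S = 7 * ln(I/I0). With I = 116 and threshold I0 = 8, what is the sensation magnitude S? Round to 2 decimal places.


S = 7 * ln(116/8)
I/I0 = 14.5
ln(14.5) = 2.6741
S = 7 * 2.6741
= 18.72


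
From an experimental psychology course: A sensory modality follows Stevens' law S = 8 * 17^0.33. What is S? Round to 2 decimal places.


S = 8 * 17^0.33
17^0.33 = 2.5471
S = 8 * 2.5471
= 20.38


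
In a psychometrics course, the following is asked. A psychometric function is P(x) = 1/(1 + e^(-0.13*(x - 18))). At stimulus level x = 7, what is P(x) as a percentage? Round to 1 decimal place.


P(x) = 1/(1 + e^(-0.13*(7 - 18)))
Exponent = -0.13 * -11 = 1.43
e^(1.43) = 4.178699
P = 1/(1 + 4.178699) = 0.193099
Percentage = 19.3


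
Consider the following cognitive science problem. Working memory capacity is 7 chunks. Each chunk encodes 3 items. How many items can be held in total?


Total items = chunks * items_per_chunk
= 7 * 3
= 21


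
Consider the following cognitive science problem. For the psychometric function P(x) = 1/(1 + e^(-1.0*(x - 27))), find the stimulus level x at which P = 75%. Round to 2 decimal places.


At P = 0.75: 0.75 = 1/(1 + e^(-k*(x-x0)))
Solving: e^(-k*(x-x0)) = 1/3
x = x0 + ln(3)/k
ln(3) = 1.0986
x = 27 + 1.0986/1.0
= 27 + 1.0986
= 28.10


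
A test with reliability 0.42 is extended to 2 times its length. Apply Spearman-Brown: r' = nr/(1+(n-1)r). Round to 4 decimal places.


r_new = n*r / (1 + (n-1)*r)
Numerator = 2 * 0.42 = 0.84
Denominator = 1 + 1 * 0.42 = 1.42
r_new = 0.84 / 1.42
= 0.5915


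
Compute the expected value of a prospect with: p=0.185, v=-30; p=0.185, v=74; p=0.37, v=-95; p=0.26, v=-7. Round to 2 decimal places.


EU = sum(p_i * v_i)
0.185 * -30 = -5.55
0.185 * 74 = 13.69
0.37 * -95 = -35.15
0.26 * -7 = -1.82
EU = -5.55 + 13.69 + -35.15 + -1.82
= -28.83


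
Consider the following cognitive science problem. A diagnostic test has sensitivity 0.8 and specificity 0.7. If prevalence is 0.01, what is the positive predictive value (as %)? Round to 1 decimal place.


PPV = (sens * prev) / (sens * prev + (1-spec) * (1-prev))
Numerator = 0.8 * 0.01 = 0.008
P(positive and no disease) = (1 - spec) * (1 - prev) = (1 - 0.7) * (1 - 0.01) = 0.297
Denominator = 0.008 + 0.297 = 0.305
PPV = 0.008 / 0.305 = 0.02623
As percentage = 2.6


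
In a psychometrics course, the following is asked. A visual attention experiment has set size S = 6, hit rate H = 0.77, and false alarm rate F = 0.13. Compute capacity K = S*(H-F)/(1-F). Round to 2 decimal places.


K = S * (H - F) / (1 - F)
H - F = 0.64
1 - F = 0.87
K = 6 * 0.64 / 0.87
= 4.41


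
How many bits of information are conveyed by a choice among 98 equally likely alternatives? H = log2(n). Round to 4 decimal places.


H = log2(n)
H = log2(98)
= 6.6147


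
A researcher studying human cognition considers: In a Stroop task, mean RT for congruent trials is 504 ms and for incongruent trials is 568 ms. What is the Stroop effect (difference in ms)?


Stroop effect = RT(incongruent) - RT(congruent)
= 568 - 504
= 64 ms


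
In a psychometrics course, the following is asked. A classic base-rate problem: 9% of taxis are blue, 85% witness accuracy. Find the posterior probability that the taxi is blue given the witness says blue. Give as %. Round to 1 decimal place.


P(blue | says blue) = P(says blue | blue)*P(blue) / [P(says blue | blue)*P(blue) + P(says blue | not blue)*P(not blue)]
Numerator = 0.85 * 0.09 = 0.0765
False identification = 0.15 * 0.91 = 0.1365
P = 0.0765 / (0.0765 + 0.1365)
= 0.0765 / 0.213
As percentage = 35.9


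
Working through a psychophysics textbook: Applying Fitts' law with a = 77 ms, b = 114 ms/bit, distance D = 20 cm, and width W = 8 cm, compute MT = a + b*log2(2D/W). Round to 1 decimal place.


MT = 77 + 114 * log2(2*20/8)
2D/W = 5.0
log2(5.0) = 2.3219
MT = 77 + 114 * 2.3219
= 341.7 ms


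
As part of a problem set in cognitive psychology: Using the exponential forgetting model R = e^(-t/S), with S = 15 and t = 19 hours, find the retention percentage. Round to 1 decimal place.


R = e^(-t/S)
-t/S = -19/15 = -1.266667
R = e^(-1.266667) = 0.281769
Percentage = 0.281769 * 100
= 28.2


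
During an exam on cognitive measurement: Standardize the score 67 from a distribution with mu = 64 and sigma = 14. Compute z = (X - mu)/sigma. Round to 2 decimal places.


z = (X - mu) / sigma
= (67 - 64) / 14
= 3 / 14
= 0.21


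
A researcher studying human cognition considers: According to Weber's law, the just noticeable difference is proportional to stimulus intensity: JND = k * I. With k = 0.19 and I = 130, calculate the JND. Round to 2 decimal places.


JND = k * I
JND = 0.19 * 130
= 24.70


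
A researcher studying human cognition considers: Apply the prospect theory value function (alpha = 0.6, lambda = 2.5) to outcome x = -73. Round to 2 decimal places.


Since x = -73 < 0, use v(x) = -lambda*(-x)^alpha
(-x) = 73
73^0.6 = 13.1218
v(-73) = -2.5 * 13.1218
= -32.80


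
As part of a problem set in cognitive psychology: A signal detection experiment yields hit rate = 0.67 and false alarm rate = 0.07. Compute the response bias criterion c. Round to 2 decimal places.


c = -0.5 * (z(HR) + z(FAR))
z(0.67) = 0.4399
z(0.07) = -1.4758
c = -0.5 * (0.4399 + -1.4758)
= -0.5 * -1.0359
= 0.52


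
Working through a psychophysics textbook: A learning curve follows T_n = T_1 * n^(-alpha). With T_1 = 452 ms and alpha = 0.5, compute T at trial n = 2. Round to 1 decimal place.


T_n = 452 * 2^(-0.5)
2^(-0.5) = 0.707107
T_n = 452 * 0.707107
= 319.6 ms


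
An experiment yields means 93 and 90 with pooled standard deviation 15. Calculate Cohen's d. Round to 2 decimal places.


Cohen's d = (M1 - M2) / S_pooled
= (93 - 90) / 15
= 3 / 15
= 0.20


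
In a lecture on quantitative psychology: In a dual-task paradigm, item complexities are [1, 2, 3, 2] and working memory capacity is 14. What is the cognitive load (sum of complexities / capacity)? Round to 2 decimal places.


Total complexity = 1 + 2 + 3 + 2 = 8
Load = total / capacity = 8 / 14
= 0.57


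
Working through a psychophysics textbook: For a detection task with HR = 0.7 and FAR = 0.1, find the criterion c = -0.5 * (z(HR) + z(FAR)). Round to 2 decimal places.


c = -0.5 * (z(HR) + z(FAR))
z(0.7) = 0.5244
z(0.1) = -1.2816
c = -0.5 * (0.5244 + -1.2816)
= -0.5 * -0.7572
= 0.38
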